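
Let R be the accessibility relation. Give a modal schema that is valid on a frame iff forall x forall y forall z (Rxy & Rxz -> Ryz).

The condition is the Euclidean property. The 5 schema ◇r → □◇r defines it.
Suppose ◇r→□◇r is valid. Take Rxy, Rxz and set V(r)={y}. Then ◇r at x, so □◇r at x, so ◇r at z, so some w with Rzw has r; w=y, i.e. Rzy. By symmetry of the argument, Ryz.

◇r → □◇r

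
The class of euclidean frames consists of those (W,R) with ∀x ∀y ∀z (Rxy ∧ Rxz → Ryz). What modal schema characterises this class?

The condition is the Euclidean property. The 5 schema ◇r → □◇r defines it.

◇r → □◇r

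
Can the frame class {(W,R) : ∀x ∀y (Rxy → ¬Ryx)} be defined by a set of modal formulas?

No

If a class were modally definable it would be closed under surjective bounded morphisms (Goldblatt–Thomason).
The 5-cycle (worlds 0,1,2,3,4 with 0→1→2→3→4→0) is asymmetric. Mapping every world to a single reflexive point • is a surjective bounded morphism, and the reflexive point is not asymmetric (R•• but asymmetry requires ¬R••).
So no modal formula (or set of formulas) defines exactly the asymmetric frames.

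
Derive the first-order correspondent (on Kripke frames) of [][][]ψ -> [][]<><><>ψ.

forall x forall z (x R^2 z -> exists w (x R^3 w & z R^3 w))

This is a Sahlqvist (Geach-type) schema ◇^0□^3ψ → □^2◇^3ψ.
Minimal-valuation argument: fix x; take any y with xR^0y and any z with xR^2z. Set V(ψ) to the set of worlds R-reachable from y in exactly 3 steps. Then □^3ψ holds at y, so the antecedent holds at x; validity forces ◇^3ψ at z, giving a w with zR^3w and yR^3w.
First-order correspondent: forall x forall z (x R^2 z -> exists w (x R^3 w & z R^3 w)).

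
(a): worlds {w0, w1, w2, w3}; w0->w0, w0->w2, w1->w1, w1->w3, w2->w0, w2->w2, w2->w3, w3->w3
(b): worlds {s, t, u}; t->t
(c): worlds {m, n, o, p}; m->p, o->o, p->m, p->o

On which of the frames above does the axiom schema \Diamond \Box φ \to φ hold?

The schema corresponds to symmetry: \forall x \forall y (Rxy \to Ryx).
(a): fails — Rw1w3 but not Rw3w1.
(b): satisfies the condition.
(c): fails — Rpo but not Rop.

(b)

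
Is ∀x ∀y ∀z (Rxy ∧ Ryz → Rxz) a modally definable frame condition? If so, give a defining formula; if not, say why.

Yes, by □r → □□r

This is a Sahlqvist condition; the 4 axiom □r → □□r defines it.
Suppose □r→□□r is valid. Take Rxy, Ryz and set V(r)={w : Rxw}. Then □r at x, so □□r at x, so □r at y, so r at z, i.e. Rxz.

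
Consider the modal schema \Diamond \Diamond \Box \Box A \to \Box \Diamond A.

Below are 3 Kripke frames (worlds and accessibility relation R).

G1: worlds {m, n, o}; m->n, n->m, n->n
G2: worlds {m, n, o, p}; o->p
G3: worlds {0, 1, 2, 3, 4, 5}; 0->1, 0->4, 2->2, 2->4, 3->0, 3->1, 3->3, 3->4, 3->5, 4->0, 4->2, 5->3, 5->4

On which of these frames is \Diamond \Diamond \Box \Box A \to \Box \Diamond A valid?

This is the axiom for a generalized confluence (Geach) condition; its first-order frame correspondent is \forall x \forall y \forall z ((x R^2 y \wedge xRz) \to \exists w (y R^2 w \wedge zRw)).
G1: holds.
G2: holds.
G3: fails — 0R²0, 0R1 but no w with 0R²w and 1Rw.

G1, G2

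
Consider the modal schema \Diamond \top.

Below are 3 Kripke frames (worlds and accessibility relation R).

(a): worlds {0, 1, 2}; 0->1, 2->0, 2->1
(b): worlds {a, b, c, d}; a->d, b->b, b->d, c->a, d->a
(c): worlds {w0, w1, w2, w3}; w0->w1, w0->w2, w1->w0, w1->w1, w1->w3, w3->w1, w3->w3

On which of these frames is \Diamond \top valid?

(b)

This is the axiom for seriality; its first-order frame correspondent is \forall x \exists y Rxy.
(a): fails — world 1 has no successor.
(b): satisfies the condition.
(c): fails — world w2 has no successor.
Valid on: (b).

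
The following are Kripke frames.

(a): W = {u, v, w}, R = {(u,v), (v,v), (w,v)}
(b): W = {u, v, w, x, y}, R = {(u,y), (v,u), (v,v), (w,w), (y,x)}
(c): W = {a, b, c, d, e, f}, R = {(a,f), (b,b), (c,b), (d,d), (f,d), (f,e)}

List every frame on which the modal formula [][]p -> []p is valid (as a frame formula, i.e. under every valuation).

Frame correspondent (Sahlqvist): forall x forall y (Rxy -> exists z (Rxz & Rzy)) — i.e. density.
(a): ✓.
(b): fails — Ryx but no z with Ryz and Rzx.
(c): fails — Rfe but no z with Rfz and Rze.

(a)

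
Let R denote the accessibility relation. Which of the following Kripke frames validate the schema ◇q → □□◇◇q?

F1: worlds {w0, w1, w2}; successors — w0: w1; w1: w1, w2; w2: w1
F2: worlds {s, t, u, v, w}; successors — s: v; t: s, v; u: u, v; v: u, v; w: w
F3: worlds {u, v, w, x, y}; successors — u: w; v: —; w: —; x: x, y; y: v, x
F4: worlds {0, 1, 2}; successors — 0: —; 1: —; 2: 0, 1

F1, F4

The schema corresponds to a generalized confluence (Geach) condition: ∀x ∀y ∀z ((xRy ∧ xR²z) → ∃w (y = w ∧ zR²w)).
F1: ✓.
F2: fails — tRs, tR²u but no w* with s=w* and uR²w*.
F3: fails — xRx, xR²v but no t with x=t and vR²t.
F4: ✓.
Valid on: F1, F4.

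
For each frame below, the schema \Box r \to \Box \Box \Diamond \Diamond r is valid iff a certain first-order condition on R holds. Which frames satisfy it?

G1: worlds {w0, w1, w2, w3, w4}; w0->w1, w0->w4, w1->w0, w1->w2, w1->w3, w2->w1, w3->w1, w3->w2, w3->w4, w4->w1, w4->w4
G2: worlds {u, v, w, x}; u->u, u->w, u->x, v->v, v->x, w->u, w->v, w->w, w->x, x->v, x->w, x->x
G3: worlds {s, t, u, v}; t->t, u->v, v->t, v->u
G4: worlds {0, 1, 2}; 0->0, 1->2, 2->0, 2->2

G2

Frame correspondent (Sahlqvist): \forall x \forall z (x R^2 z \to \exists w (xRw \wedge z R^2 w)) — i.e. a generalized confluence (Geach) condition.
G1: fails — w0R²w2 but no w with w0Rw and w2R²w.
G2: satisfies the condition.
G3: fails — uR²t but no w with uRw and tR²w.
G4: fails — 1R²0 but no w with 1Rw and 0R²w.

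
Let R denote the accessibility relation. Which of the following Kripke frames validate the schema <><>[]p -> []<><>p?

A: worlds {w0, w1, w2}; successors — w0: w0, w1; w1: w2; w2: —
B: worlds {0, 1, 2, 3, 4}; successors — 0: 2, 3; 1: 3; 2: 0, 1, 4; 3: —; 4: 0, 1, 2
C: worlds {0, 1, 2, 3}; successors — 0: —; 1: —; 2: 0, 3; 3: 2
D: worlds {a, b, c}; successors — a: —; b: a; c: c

Frame correspondent (Sahlqvist): forall x forall y forall z ((x R^2 y & xRz) -> exists w (yRw & z R^2 w)) — i.e. a generalized confluence (Geach) condition.
A: fails — w0R²w0, w0Rw1 but no w with w0Rw and w1R²w.
B: fails — 0R²0, 0R3 but no w with 0Rw and 3R²w.
C: fails — 2R²2, 2R0 but no w with 2Rw and 0R²w.
D: satisfies the condition.
Valid on: D.

D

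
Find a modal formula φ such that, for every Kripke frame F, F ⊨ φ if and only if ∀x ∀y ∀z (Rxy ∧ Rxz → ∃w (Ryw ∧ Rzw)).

A defining formula is ◇□p → □◇p (the .2 axiom).

◇□p → □◇p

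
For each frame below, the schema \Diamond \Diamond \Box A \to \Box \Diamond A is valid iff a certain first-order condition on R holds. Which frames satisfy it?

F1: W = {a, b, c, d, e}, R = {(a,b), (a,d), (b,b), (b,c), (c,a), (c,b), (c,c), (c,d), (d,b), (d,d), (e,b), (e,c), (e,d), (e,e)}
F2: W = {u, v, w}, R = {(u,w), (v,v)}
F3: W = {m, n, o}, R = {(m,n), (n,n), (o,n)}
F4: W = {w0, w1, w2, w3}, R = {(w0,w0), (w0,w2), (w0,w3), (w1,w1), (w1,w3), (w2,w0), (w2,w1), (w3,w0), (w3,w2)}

Frame correspondent (Sahlqvist): \forall x \forall y \forall z ((x R^2 y \wedge xRz) \to \exists w (yRw \wedge zRw)) — i.e. a generalized confluence (Geach) condition.
F1: condition met.
F2: condition met.
F3: condition met.
F4: fails — w0R²w1, w0Rw3 but no w with w1Rw and w3Rw.
Valid on: F1, F2, F3.

F1, F2, F3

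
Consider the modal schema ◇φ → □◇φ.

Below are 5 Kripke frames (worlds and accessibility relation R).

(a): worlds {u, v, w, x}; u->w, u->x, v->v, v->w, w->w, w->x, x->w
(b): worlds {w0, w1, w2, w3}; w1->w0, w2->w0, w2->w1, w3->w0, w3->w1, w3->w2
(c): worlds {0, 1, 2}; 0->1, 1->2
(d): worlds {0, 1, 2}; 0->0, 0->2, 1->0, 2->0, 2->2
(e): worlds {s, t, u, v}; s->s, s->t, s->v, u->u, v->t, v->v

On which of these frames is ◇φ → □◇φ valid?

(d)

The schema corresponds to the Euclidean property: ∀x ∀y ∀z (Rxy ∧ Rxz → Ryz).
(a): fails — Rux and Rux but not Rxx.
(b): fails — Rw1w0 and Rw1w0 but not Rw0w0.
(c): fails — R01 and R01 but not R11.
(d): condition met.
(e): fails — Rsv and Rss but not Rvs.
Valid on: (d).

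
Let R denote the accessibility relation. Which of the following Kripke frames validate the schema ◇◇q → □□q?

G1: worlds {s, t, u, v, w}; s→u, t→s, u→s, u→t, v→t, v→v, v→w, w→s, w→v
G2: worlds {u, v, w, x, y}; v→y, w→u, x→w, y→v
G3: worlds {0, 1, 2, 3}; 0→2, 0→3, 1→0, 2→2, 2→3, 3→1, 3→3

The schema corresponds to a generalized confluence (Geach) condition: ∀x ∀y ∀z ((xR²y ∧ xR²z) → ∃w (y = w ∧ z = w)).
G1: fails — sR²s, sR²t but s ≠ t.
G2: holds.
G3: fails — 0R²1, 0R²2 but 1 ≠ 2.
Valid on: G2.

G2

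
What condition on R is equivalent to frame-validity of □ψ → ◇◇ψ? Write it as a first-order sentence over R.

This is a Sahlqvist (Geach-type) schema ◇^0□^1ψ → □^0◇^2ψ.
Minimal-valuation argument: fix x; take any y with xR^0y and any z with xR^0z. Set V(ψ) to the set of worlds R-reachable from y in exactly 1 step. Then □^1ψ holds at y, so the antecedent holds at x; validity forces ◇^2ψ at z, giving a w with zR^2w and yR^1w.
First-order correspondent: ∀x ∃w (xRw ∧ xR²w).

∀x ∃w (xRw ∧ xR²w)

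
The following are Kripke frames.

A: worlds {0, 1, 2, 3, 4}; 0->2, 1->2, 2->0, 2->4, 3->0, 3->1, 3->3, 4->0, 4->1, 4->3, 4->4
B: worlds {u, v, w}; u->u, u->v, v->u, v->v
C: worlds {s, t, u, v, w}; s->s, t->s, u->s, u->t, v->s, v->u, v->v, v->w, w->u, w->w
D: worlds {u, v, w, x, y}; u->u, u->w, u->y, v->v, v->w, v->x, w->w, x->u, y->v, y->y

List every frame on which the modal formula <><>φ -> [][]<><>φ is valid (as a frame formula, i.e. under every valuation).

This is the axiom for a generalized confluence (Geach) condition; its first-order frame correspondent is forall x forall y forall z ((x R^2 y & x R^2 z) -> exists w (y = w & z R^2 w)).
A: fails — 2R²1, 2R²0 but no w with 1=w and 0R²w.
B: satisfies the condition.
C: fails — vR²t, vR²s but no w* with t=w* and sR²w*.
D: fails — uR²u, uR²w but no t with u=t and wR²t.
Valid on: B.

B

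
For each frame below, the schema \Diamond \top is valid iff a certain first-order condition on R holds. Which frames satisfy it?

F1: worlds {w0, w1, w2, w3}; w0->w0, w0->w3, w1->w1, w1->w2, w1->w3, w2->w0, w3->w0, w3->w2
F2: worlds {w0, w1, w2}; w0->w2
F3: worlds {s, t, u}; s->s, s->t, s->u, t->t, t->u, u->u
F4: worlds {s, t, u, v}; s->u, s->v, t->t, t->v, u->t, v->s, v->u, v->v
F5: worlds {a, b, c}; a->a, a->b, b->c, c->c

The schema corresponds to seriality: \forall x \exists y Rxy.
F1: ✓.
F2: fails — world w1 has no successor.
F3: ✓.
F4: ✓.
F5: ✓.

F1, F3, F4, F5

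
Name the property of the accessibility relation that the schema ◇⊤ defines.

◇⊤ holds at w iff w has a successor, so frame-validity of ◇⊤ is exactly seriality. Equivalently via □ψ → ◇ψ:
Suppose □ψ→◇ψ is valid. At any x set V(ψ)=W. Then □ψ at x, so ◇ψ at x, so x has a successor.
Conversely, on a frame with seriality the schema holds at every world under every valuation.
Frame condition: ∀x ∃y Rxy.

seriality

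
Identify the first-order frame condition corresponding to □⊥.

□⊥ is valid iff no world has any successor (otherwise □⊥ fails at any world with one).

Emptiness of R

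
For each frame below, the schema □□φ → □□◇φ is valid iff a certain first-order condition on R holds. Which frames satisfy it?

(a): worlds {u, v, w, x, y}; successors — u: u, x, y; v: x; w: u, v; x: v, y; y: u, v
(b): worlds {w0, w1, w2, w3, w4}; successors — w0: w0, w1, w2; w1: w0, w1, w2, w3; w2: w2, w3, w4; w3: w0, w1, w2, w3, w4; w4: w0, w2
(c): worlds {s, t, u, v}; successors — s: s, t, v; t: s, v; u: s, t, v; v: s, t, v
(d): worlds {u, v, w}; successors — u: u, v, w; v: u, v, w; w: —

(b), (c)

Frame correspondent (Sahlqvist): ∀x ∀z (xR²z → ∃w (xR²w ∧ zRw)) — i.e. a generalized confluence (Geach) condition.
(a): fails — vR²v but no t with vR²t and vRt.
(b): condition met.
(c): condition met.
(d): fails — uR²w but no t with uR²t and wRt.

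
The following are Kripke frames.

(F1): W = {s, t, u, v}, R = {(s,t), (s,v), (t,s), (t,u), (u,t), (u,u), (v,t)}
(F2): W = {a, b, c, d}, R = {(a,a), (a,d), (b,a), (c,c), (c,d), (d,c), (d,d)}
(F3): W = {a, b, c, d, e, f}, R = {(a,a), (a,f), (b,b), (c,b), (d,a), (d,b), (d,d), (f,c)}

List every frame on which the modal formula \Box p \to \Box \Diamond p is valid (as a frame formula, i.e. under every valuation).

(F2)

This is the axiom for a generalized confluence (Geach) condition; its first-order frame correspondent is \forall x \forall z (xRz \to \exists w (xRw \wedge zRw)).
(F1): fails — sRt but no w with sRw and tRw.
(F2): condition met.
(F3): fails — aRf but no w with aRw and fRw.
Valid on: (F2).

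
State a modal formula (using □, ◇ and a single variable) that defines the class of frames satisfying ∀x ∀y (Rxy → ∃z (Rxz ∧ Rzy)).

A defining formula is □□p → □p (the C4 axiom).
Suppose □□p→□p is valid. Take Rxy and set V(p)={w : xR²w}. Then □□p at x, so □p at x, so p at y, i.e. ∃z(Rxz∧Rzy).

□□p → □p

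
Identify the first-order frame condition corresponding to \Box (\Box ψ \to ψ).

shift-reflexivity

This is the T□ axiom.
It corresponds to shift-reflexivity: \forall x \forall y (Rxy \to Ryy).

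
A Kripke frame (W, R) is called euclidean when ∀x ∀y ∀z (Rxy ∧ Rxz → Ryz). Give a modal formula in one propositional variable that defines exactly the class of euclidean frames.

◇q → □◇q

A defining formula is ◇q → □◇q (the 5 axiom).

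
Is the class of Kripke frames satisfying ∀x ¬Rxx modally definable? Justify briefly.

If a class were modally definable it would be closed under surjective bounded morphisms (Goldblatt–Thomason).
The 3-cycle (worlds s,t,u with s→t→u→s) is irreflexive, and the map sending every world to a single reflexive point • is a surjective bounded morphism (forth: every edge maps to (•,•); back: every world has a successor). So any modal formula valid on the 3-cycle is also valid on the reflexive point, which is not irreflexive.
So no modal formula (or set of formulas) defines exactly the irreflexive frames.

Not definable by any modal formula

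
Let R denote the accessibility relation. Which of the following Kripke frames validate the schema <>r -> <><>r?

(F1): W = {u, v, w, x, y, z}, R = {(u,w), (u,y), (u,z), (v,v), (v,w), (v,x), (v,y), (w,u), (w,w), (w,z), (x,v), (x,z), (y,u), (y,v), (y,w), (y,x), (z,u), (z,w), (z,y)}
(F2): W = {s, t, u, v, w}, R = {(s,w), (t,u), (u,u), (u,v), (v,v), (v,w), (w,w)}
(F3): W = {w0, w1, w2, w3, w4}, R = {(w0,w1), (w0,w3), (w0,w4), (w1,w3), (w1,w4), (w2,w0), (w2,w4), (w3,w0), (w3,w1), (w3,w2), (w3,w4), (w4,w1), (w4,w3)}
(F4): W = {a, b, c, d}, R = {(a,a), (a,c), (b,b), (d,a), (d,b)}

(F2), (F4)

Frame correspondent (Sahlqvist): forall x forall y (xRy -> exists w (y = w & x R^2 w)) — i.e. a generalized confluence (Geach) condition.
(F1): fails — xRz but no t with z=t and xR²t.
(F2): holds.
(F3): fails — w2Rw0 but no w with w0=w and w2R²w.
(F4): holds.
Valid on: (F2), (F4).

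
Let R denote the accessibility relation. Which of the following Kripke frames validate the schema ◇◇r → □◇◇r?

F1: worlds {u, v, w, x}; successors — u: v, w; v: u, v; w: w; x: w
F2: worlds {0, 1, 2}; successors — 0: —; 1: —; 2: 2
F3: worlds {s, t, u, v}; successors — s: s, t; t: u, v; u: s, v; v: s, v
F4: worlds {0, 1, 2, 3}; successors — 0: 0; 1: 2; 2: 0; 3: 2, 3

F2

This is the axiom for a generalized confluence (Geach) condition; its first-order frame correspondent is ∀x ∀y ∀z ((xR²y ∧ xRz) → ∃w (y = w ∧ zR²w)).
F1: fails — uR²u, uRw but no t with u=t and wR²t.
F2: satisfies the condition.
F3: fails — sR²t, sRt but no w with t=w and tR²w.
F4: fails — 3R²2, 3R2 but no w with 2=w and 2R²w.
Valid on: F2.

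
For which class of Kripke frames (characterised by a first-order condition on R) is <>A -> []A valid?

Suppose ◇A→□A is valid. Take Rxy, Rxz and set V(A)={y}. Then ◇A at x, so □A at x, so A at z, i.e. z=y.
Conversely, any frame satisfying forall x forall y forall z (Rxy & Rxz -> y = z) validates the schema.
Frame condition: forall x forall y forall z (Rxy & Rxz -> y = z).

partial functionality: forall x forall y forall z (Rxy & Rxz -> y = z)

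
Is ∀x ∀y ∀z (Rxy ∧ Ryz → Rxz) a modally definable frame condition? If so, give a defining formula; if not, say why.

Yes: it is transitivity, defined by the 4 schema □r → □□r.
Suppose □r→□□r is valid. Take Rxy, Ryz and set V(r)={w : Rxw}. Then □r at x, so □□r at x, so □r at y, so r at z, i.e. Rxz.

Definable; □r → □□r defines it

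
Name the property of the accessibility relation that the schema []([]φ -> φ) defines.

Shift-reflexivity

This schema is the T□ axiom.
It corresponds to shift-reflexivity: forall x forall y (Rxy -> Ryy).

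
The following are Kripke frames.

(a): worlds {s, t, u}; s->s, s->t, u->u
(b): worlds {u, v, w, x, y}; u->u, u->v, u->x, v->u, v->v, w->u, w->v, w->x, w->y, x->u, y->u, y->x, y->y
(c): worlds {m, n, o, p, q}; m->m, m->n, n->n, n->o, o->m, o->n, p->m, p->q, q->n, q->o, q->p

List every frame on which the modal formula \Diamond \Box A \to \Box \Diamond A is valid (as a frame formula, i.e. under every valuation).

(b)

This is the axiom for convergence; its first-order frame correspondent is \forall x \forall y \forall z (Rxy \wedge Rxz \to \exists w (Ryw \wedge Rzw)).
(a): fails — Rss and Rst but s and t have no common successor.
(b): satisfies the condition.
(c): fails — Rqp and Rqn but p and n have no common successor.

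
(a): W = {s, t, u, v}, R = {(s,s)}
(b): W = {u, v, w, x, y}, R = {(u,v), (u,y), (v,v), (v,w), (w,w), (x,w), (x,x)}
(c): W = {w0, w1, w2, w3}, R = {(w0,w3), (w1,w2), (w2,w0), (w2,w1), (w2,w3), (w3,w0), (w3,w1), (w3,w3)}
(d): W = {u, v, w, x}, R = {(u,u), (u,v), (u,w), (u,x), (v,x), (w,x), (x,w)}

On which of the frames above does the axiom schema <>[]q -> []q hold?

The schema corresponds to the Euclidean property: forall x forall y forall z (Rxy & Rxz -> Ryz).
(a): holds.
(b): fails — Ruv and Ruy but not Rvy.
(c): fails — Rw1w2 and Rw1w2 but not Rw2w2.
(d): fails — Ruv and Ruv but not Rvv.
Valid on: (a).

(a)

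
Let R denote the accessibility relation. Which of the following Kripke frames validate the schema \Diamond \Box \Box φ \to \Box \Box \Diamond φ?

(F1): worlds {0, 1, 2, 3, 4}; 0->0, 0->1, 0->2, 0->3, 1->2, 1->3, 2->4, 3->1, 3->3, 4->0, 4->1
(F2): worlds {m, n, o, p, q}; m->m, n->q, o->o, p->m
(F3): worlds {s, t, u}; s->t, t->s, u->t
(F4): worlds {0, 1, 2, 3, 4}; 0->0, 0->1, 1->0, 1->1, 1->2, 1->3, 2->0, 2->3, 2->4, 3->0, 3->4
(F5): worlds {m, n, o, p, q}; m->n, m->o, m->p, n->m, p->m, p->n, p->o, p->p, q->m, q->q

(F2), (F3)

Frame correspondent (Sahlqvist): \forall x \forall y \forall z ((xRy \wedge x R^2 z) \to \exists w (y R^2 w \wedge zRw)) — i.e. a generalized confluence (Geach) condition.
(F1): fails — 0R2, 0R²1 but no w with 2R²w and 1Rw.
(F2): condition met.
(F3): condition met.
(F4): fails — 1R0, 1R²4 but no w with 0R²w and 4Rw.
(F5): fails — mRn, mR²n but no w with nR²w and nRw.
Valid on: (F2), (F3).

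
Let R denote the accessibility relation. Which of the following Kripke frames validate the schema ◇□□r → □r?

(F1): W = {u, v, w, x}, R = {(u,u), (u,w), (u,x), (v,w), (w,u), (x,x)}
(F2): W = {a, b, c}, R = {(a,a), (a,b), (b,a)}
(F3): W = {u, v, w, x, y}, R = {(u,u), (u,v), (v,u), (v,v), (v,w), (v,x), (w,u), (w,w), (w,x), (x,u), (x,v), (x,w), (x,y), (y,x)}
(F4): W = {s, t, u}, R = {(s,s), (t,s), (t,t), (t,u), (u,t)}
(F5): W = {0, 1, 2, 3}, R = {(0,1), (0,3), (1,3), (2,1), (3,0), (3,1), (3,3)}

(F2), (F5)

The schema corresponds to a generalized confluence (Geach) condition: ∀x ∀y ∀z ((xRy ∧ xRz) → ∃w (yR²w ∧ z = w)).
(F1): fails — uRx, uRu but no t with xR²t and u=t.
(F2): holds.
(F3): fails — xRu, xRy but no t with uR²t and y=t.
(F4): fails — tRs, tRt but no w with sR²w and t=w.
(F5): holds.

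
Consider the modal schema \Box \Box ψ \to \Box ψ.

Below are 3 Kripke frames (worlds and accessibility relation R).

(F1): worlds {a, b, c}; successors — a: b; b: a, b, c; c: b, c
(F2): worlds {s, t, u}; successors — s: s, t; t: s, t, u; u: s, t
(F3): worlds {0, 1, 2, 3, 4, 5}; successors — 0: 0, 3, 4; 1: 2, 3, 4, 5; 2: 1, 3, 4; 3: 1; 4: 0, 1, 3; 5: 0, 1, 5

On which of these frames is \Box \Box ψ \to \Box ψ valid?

Frame correspondent (Sahlqvist): \forall x \forall y (Rxy \to \exists z (Rxz \wedge Rzy)) — i.e. density.
(F1): condition met.
(F2): condition met.
(F3): fails — R31 but no z with R3z and Rz1.

(F1), (F2)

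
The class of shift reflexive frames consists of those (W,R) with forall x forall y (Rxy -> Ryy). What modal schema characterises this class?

□(□p → p)

This is shift-reflexivity; the standard corresponding axiom is T□: □(□p → p).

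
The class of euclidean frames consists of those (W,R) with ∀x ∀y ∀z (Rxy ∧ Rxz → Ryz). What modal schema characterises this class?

◇ψ → □◇ψ

This is the Euclidean property; the standard corresponding axiom is 5: ◇ψ → □◇ψ.
Suppose ◇ψ→□◇ψ is valid. Take Rxy, Rxz and set V(ψ)={y}. Then ◇ψ at x, so □◇ψ at x, so ◇ψ at z, so some w with Rzw has ψ; w=y, i.e. Rzy. By symmetry of the argument, Ryz.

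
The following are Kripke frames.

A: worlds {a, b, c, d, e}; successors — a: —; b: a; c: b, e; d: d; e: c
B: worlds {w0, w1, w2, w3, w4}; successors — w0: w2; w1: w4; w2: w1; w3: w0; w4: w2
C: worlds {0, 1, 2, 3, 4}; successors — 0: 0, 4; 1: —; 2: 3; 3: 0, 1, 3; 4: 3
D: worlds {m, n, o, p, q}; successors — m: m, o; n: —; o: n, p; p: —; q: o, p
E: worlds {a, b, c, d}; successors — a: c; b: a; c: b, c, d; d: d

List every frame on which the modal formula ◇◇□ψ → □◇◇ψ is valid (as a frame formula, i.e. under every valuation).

B

This is the axiom for a generalized confluence (Geach) condition; its first-order frame correspondent is ∀x ∀y ∀z ((xR²y ∧ xRz) → ∃w (yRw ∧ zR²w)).
A: fails — cR²a, cRb but no w with aRw and bR²w.
B: ✓.
C: fails — 2R²1, 2R3 but no w with 1Rw and 3R²w.
D: fails — mR²m, mRo but no w with mRw and oR²w.
E: fails — cR²a, cRd but no w with aRw and dR²w.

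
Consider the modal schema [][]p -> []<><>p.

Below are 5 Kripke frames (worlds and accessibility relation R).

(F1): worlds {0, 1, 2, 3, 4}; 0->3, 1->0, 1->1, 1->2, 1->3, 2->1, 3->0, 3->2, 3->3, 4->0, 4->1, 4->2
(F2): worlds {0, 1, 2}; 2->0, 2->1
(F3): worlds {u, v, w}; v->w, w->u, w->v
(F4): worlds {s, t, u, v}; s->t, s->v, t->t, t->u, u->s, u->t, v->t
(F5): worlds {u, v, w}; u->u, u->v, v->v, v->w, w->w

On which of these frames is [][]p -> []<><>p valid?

The schema corresponds to a generalized confluence (Geach) condition: forall x forall z (xRz -> exists w (x R^2 w & z R^2 w)).
(F1): condition met.
(F2): fails — 2R0 but no w with 2R²w and 0R²w.
(F3): fails — vRw but no t with vR²t and wR²t.
(F4): condition met.
(F5): condition met.

(F1), (F4), (F5)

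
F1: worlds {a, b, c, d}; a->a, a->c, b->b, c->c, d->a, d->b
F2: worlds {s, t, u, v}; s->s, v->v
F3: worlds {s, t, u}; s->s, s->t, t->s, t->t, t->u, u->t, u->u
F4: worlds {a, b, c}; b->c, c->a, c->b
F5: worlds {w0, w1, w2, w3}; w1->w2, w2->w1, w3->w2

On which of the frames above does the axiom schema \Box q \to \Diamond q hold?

F1, F3

Frame correspondent (Sahlqvist): \forall x \exists y Rxy — i.e. seriality.
F1: holds.
F2: fails — world t has no successor.
F3: holds.
F4: fails — world a has no successor.
F5: fails — world w0 has no successor.
Valid on: F1, F3.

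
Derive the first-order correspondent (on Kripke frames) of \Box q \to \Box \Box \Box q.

This is a Sahlqvist (Geach-type) schema ◇^0□^1q → □^3◇^0q.
Minimal-valuation argument: fix x; take any y with xR^0y and any z with xR^3z. Set V(q) to the set of worlds R-reachable from y in exactly 1 step. Then □^1q holds at y, so the antecedent holds at x; validity forces ◇^0q at z, giving a w with zR^0w and yR^1w.
First-order correspondent: \forall x \forall z (x R^3 z \to \exists w (xRw \wedge z = w)).

\forall x \forall z (x R^3 z \to \exists w (xRw \wedge z = w))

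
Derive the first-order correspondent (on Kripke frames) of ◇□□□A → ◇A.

This is a Sahlqvist (Geach-type) schema ◇^1□^3A → □^0◇^1A.
First-order correspondent: ∀x ∀y (xRy → ∃w (yR³w ∧ xRw)).

∀x ∀y (xRy → ∃w (yR³w ∧ xRw))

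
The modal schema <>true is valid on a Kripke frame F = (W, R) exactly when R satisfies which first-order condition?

seriality

◇⊤ holds at w iff w has a successor, so frame-validity of ◇⊤ is exactly seriality. Equivalently via □φ → ◇φ:
Suppose □φ→◇φ is valid. At any x set V(φ)=W. Then □φ at x, so ◇φ at x, so x has a successor.
Conversely, any frame satisfying forall x exists y Rxy validates the schema.
So the correspondent is seriality.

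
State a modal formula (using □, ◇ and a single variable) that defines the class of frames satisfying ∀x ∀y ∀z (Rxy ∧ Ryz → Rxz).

This is transitivity; the standard corresponding axiom is 4: □p → □□p.
Suppose □p→□□p is valid. Take Rxy, Ryz and set V(p)={w : Rxw}. Then □p at x, so □□p at x, so □p at y, so p at z, i.e. Rxz.

□p → □□p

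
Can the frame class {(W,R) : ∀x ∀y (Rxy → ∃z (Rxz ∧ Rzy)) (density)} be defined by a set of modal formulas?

The condition is density. A defining modal formula is □□p → □p.
Suppose □□p→□p is valid. Take Rxy and set V(p)={w : xR²w}. Then □□p at x, so □p at x, so p at y, i.e. ∃z(Rxz∧Rzy).

Yes — defined by □□p → □p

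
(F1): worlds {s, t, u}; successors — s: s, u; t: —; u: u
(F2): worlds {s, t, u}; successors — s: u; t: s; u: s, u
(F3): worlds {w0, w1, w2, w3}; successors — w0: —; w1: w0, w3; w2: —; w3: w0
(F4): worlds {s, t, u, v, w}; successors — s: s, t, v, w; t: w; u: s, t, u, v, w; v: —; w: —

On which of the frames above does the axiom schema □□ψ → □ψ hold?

Frame correspondent (Sahlqvist): ∀x ∀y (Rxy → ∃z (Rxz ∧ Rzy)) — i.e. density.
(F1): holds.
(F2): fails — Rts but no z with Rtz and Rzs.
(F3): fails — Rw1w3 but no z with Rw1z and Rzw3.
(F4): fails — Rtw but no z with Rtz and Rzw.

(F1)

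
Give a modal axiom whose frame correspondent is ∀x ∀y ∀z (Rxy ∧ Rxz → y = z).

◇q → □q

This is partial functionality; the standard corresponding axiom is CD: ◇q → □q.
Suppose ◇q→□q is valid. Take Rxy, Rxz and set V(q)={y}. Then ◇q at x, so □q at x, so q at z, i.e. z=y.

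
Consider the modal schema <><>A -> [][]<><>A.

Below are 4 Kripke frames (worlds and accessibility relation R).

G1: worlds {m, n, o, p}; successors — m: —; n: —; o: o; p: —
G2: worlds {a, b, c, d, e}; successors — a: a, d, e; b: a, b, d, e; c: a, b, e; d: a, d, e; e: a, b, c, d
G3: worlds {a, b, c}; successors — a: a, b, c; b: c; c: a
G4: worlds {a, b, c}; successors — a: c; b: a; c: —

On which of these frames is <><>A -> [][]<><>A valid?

G1

The schema corresponds to a generalized confluence (Geach) condition: forall x forall y forall z ((x R^2 y & x R^2 z) -> exists w (y = w & z R^2 w)).
G1: satisfies the condition.
G2: fails — aR²c, aR²e but no w with c=w and eR²w.
G3: fails — aR²b, aR²b but no w with b=w and bR²w.
G4: fails — bR²c, bR²c but no w with c=w and cR²w.
Valid on: G1.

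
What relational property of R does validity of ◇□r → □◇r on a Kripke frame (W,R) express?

convergence: ∀x ∀y ∀z (Rxy ∧ Rxz → ∃w (Ryw ∧ Rzw))

Suppose ◇□r→□◇r is valid. Take Rxy, Rxz and set V(r)={w : Ryw}. Then □r at y so ◇□r at x, so □◇r at x, so ◇r at z, giving w with Rzw and Ryw.
Conversely, any frame satisfying ∀x ∀y ∀z (Rxy ∧ Rxz → ∃w (Ryw ∧ Rzw)) validates the schema.
Frame condition: ∀x ∀y ∀z (Rxy ∧ Rxz → ∃w (Ryw ∧ Rzw)).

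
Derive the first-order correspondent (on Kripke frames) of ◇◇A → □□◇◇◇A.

∀x ∀y ∀z ((xR²y ∧ xR²z) → ∃w (y = w ∧ zR³w))

This is a Sahlqvist (Geach-type) schema ◇^2□^0A → □^2◇^3A.
Minimal-valuation argument: fix x; take any y with xR^2y and any z with xR^2z. Set V(A) to the set of worlds R-reachable from y in exactly 0 steps. Then □^0A holds at y, so the antecedent holds at x; validity forces ◇^3A at z, giving a w with zR^3w and yR^0w.
First-order correspondent: ∀x ∀y ∀z ((xR²y ∧ xR²z) → ∃w (y = w ∧ zR³w)).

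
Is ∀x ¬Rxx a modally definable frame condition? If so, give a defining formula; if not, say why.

Modal frame validity is preserved under surjective bounded morphisms.
The 2-cycle (worlds s,t with s→t→s) is irreflexive, and the map sending every world to a single reflexive point • is a surjective bounded morphism (forth: every edge maps to (•,•); back: every world has a successor). So any modal formula valid on the 2-cycle is also valid on the reflexive point, which is not irreflexive.
So no modal formula (or set of formulas) defines exactly the irreflexive frames.

No — not modally definable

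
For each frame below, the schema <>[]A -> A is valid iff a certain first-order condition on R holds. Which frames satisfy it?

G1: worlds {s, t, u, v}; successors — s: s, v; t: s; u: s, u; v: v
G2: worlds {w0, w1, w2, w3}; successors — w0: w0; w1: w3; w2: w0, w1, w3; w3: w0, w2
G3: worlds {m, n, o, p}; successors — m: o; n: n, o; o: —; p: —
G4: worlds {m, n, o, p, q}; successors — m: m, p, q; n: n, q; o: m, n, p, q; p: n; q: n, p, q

none

Frame correspondent (Sahlqvist): forall x forall y (xRy -> exists w (yRw & x = w)) — i.e. a generalized confluence (Geach) condition.
G1: fails — sRv but no w with vRw and s=w.
G2: fails — w1Rw3 but no w with w3Rw and w1=w.
G3: fails — mRo but no w with oRw and m=w.
G4: fails — mRp but no w with pRw and m=w.
Valid on no frame.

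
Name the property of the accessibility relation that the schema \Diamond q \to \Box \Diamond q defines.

This schema is the 5 axiom.
It corresponds to the Euclidean property: \forall x \forall y \forall z (Rxy \wedge Rxz \to Ryz).

The Euclidean property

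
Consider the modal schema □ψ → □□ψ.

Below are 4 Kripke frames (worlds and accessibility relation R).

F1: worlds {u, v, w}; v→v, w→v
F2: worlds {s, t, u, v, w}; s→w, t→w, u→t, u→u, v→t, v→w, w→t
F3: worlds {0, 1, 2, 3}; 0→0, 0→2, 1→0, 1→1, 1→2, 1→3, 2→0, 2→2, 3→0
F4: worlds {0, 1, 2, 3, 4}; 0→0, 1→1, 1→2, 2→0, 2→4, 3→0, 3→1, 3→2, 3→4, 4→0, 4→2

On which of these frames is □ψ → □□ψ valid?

F1

The schema corresponds to transitivity: ∀x ∀y ∀z (Rxy ∧ Ryz → Rxz).
F1: satisfies the condition.
F2: fails — Rwt and Rtw but not Rww.
F3: fails — R30 and R02 but not R32.
F4: fails — R12 and R20 but not R10.
Valid on: F1.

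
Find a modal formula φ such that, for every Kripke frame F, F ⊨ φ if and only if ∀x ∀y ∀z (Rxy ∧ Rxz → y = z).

◇r → □r

The condition is partial functionality. The CD schema ◇r → □r defines it.
Suppose ◇r→□r is valid. Take Rxy, Rxz and set V(r)={y}. Then ◇r at x, so □r at x, so r at z, i.e. z=y.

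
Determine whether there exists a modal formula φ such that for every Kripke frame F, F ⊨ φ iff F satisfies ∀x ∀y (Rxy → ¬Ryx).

Not definable by any modal formula

Any modally definable frame class is closed under surjective bounded morphisms.
The 4-cycle (worlds s,t,u,v with s→t→u→v→s) is asymmetric. Mapping every world to a single reflexive point • is a surjective bounded morphism, and the reflexive point is not asymmetric (R•• but asymmetry requires ¬R••).
So no modal formula (or set of formulas) defines exactly the asymmetric frames.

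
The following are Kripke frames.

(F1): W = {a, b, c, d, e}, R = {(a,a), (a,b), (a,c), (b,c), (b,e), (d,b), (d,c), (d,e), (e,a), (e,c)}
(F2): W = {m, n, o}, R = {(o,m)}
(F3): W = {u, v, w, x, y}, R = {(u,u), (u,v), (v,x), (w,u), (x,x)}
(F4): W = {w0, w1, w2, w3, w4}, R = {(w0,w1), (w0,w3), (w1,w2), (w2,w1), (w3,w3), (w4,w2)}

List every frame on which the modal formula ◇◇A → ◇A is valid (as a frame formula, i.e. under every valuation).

(F2)

The schema corresponds to transitivity: ∀x ∀y ∀z (Rxy ∧ Ryz → Rxz).
(F1): fails — Rde and Rea but not Rda.
(F2): condition met.
(F3): fails — Ruv and Rvx but not Rux.
(F4): fails — Rw1w2 and Rw2w1 but not Rw1w1.
Valid on: (F2).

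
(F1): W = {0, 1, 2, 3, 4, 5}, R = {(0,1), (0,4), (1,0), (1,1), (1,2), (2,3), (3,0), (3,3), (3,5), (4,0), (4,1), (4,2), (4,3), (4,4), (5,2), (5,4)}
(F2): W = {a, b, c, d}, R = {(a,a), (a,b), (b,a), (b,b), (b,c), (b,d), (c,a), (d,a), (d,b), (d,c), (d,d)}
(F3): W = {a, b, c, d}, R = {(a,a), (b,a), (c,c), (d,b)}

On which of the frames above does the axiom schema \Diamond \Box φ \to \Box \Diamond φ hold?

(F2), (F3)

This is the axiom for convergence; its first-order frame correspondent is \forall x \forall y \forall z (Rxy \wedge Rxz \to \exists w (Ryw \wedge Rzw)).
(F1): fails — R10 and R12 but 0 and 2 have no common successor.
(F2): ✓.
(F3): ✓.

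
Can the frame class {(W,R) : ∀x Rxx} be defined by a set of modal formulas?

This is a Sahlqvist condition; the T axiom □p → p defines it.
Suppose □p→p is valid. At any x set V(p)={w : Rxw}. Then □p holds at x, so p holds at x, i.e. Rxx.

Yes, by □p → p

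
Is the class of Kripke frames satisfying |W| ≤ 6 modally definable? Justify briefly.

Any modally definable frame class is closed under disjoint unions.
Any modal formula valid on each of 7 disjoint one-world frames is valid on their disjoint union (validity is preserved under disjoint unions). Each one-world frame has |W|=1≤6, but the union has |W|=7.
Hence having at most 6 worlds is not modally definable.

No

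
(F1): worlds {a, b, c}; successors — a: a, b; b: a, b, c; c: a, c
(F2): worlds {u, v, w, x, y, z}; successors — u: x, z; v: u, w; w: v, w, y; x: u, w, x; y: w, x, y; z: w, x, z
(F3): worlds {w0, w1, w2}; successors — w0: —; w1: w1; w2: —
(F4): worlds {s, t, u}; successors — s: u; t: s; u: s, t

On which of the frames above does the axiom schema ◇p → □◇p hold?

Frame correspondent (Sahlqvist): ∀x ∀y ∀z (Rxy ∧ Rxz → Ryz) — i.e. the Euclidean property.
(F1): fails — Rbc and Rbb but not Rcb.
(F2): fails — Rux and Ruz but not Rxz.
(F3): ✓.
(F4): fails — Rsu and Rsu but not Ruu.
Valid on: (F3).

(F3)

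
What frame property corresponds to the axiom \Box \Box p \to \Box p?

This schema is the C4 axiom.
Its frame correspondent is density — \forall x \forall y (Rxy \to \exists z (Rxz \wedge Rzy)).

density: \forall x \forall y (Rxy \to \exists z (Rxz \wedge Rzy))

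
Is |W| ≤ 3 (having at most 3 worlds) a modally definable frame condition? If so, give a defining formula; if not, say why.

No

If a class were modally definable it would be closed under disjoint unions (Goldblatt–Thomason).
Any modal formula valid on each of 4 disjoint one-world frames is valid on their disjoint union (validity is preserved under disjoint unions). Each one-world frame has |W|=1≤3, but the union has |W|=4.
So the class is not modally definable.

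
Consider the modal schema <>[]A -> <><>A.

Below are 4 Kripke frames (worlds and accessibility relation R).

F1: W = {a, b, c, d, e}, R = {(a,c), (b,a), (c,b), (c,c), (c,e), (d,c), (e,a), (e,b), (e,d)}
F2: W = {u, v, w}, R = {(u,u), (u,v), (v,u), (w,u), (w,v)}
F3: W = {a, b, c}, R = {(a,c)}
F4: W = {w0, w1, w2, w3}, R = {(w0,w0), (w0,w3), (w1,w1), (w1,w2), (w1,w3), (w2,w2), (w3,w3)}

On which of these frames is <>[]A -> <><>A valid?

Frame correspondent (Sahlqvist): forall x forall y (xRy -> exists w (yRw & x R^2 w)) — i.e. a generalized confluence (Geach) condition.
F1: satisfies the condition.
F2: satisfies the condition.
F3: fails — aRc but no w with cRw and aR²w.
F4: satisfies the condition.
Valid on: F1, F2, F4.

F1, F2, F4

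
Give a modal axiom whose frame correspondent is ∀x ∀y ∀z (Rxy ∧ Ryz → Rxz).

A defining formula is □ψ → □□ψ (the 4 axiom).

□ψ → □□ψ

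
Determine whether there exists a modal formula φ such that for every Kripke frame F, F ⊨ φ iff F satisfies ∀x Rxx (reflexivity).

Yes, by □q → q

The condition is reflexivity. A defining modal formula is □q → q.
Suppose □q→q is valid. At any x set V(q)={w : Rxw}. Then □q holds at x, so q holds at x, i.e. Rxx.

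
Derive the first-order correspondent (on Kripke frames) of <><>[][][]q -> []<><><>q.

forall x forall y forall z ((x R^2 y & xRz) -> exists w (y R^3 w & z R^3 w))

This is a Sahlqvist (Geach-type) schema ◇^2□^3q → □^1◇^3q.
Minimal-valuation argument: fix x; take any y with xR^2y and any z with xR^1z. Set V(q) to the set of worlds R-reachable from y in exactly 3 steps. Then □^3q holds at y, so the antecedent holds at x; validity forces ◇^3q at z, giving a w with zR^3w and yR^3w.
First-order correspondent: forall x forall y forall z ((x R^2 y & xRz) -> exists w (y R^3 w & z R^3 w)).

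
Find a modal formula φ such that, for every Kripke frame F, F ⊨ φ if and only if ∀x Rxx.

This is reflexivity; the standard corresponding axiom is T: □q → q.
Suppose □q→q is valid. At any x set V(q)={w : Rxw}. Then □q holds at x, so q holds at x, i.e. Rxx.

□q → q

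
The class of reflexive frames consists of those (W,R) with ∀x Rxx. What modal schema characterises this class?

This is reflexivity; the standard corresponding axiom is T: □s → s.
Suppose □s→s is valid. At any x set V(s)={w : Rxw}. Then □s holds at x, so s holds at x, i.e. Rxx.

□s → s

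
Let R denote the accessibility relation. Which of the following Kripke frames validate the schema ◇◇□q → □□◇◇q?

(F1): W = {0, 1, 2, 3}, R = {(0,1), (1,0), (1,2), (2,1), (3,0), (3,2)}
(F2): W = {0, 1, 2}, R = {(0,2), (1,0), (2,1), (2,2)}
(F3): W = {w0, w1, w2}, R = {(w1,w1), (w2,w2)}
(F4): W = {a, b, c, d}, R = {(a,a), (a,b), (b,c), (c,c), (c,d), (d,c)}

(F3)

Frame correspondent (Sahlqvist): ∀x ∀y ∀z ((xR²y ∧ xR²z) → ∃w (yRw ∧ zR²w)) — i.e. a generalized confluence (Geach) condition.
(F1): fails — 0R²0, 0R²0 but no w with 0Rw and 0R²w.
(F2): fails — 0R²1, 0R²1 but no w with 1Rw and 1R²w.
(F3): condition met.
(F4): fails — aR²a, aR²b but no w with aRw and bR²w.
Valid on: (F3).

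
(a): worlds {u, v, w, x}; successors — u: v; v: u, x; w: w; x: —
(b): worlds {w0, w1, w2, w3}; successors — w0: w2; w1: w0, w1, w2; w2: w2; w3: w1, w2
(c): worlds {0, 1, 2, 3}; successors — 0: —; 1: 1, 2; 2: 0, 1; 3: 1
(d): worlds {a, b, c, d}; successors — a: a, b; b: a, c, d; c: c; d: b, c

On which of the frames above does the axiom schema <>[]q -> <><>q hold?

This is the axiom for a generalized confluence (Geach) condition; its first-order frame correspondent is forall x forall y (xRy -> exists w (yRw & x R^2 w)).
(a): fails — vRx but no t with xRt and vR²t.
(b): satisfies the condition.
(c): fails — 2R0 but no w with 0Rw and 2R²w.
(d): satisfies the condition.

(b), (d)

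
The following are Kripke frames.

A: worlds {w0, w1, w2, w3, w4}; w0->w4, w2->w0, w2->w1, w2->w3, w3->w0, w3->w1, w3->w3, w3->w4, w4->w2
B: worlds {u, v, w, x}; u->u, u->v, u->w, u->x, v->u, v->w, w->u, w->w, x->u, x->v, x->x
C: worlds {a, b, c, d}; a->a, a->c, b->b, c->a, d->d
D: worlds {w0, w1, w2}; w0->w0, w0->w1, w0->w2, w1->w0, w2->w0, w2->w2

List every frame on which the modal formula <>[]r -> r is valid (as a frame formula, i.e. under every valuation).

The schema corresponds to symmetry: forall x forall y (Rxy -> Ryx).
A: fails — Rw0w4 but not Rw4w0.
B: fails — Rvw but not Rwv.
C: holds.
D: holds.

C, D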